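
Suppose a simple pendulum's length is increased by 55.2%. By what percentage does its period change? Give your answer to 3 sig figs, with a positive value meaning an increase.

T ∝ √L, so T'/T = √(1.552) = 1.246.
Percentage change in T = (1.246 − 1) × 100% = 24.6%.

24.6%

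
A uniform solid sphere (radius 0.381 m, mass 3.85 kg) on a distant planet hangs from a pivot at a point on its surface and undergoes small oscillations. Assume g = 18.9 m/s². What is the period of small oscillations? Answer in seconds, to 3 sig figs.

I_cm = (2/5)mr² = 0.2235 kg·m². The pivot is at distance d = 0.381 m from the centre of mass.
By the parallel-axis theorem, I = I_cm + md² = 0.2235 + 0.5589 = 0.7824 kg·m².
T = 2π√(I/(mgd)) = 2π√(0.7824/(3.85 × 18.9 × 0.381)) = 1.06 s.

1.06 s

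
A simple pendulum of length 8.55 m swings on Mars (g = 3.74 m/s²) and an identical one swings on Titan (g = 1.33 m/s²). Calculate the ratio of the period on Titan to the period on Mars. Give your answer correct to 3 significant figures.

T ∝ 1/√g, so T₂/T₁ = √(g₁/g₂) = √(3.74/1.33) = 1.68.

1.68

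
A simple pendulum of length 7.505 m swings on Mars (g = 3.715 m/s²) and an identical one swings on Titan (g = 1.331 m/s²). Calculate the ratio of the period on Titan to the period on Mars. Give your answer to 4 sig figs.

T ∝ 1/√g, so T₂/T₁ = √(g₁/g₂) = √(3.715/1.331) = 1.671.

1.671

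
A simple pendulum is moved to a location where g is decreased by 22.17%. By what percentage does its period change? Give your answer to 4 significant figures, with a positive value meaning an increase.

13.35%

T ∝ 1/√g, so T'/T = 1/√(0.77830) = 1.1335.
Percentage change in T = (1.1335 − 1) × 100% = 13.35%.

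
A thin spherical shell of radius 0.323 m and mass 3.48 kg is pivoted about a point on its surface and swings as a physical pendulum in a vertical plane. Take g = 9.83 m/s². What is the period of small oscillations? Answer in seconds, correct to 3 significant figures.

1.47 s

I_cm = (2/3)mr² = 0.2420 kg·m². The pivot is at distance d = 0.323 m from the centre of mass.
By the parallel-axis theorem, I = I_cm + md² = 0.2420 + 0.3631 = 0.6051 kg·m².
T = 2π√(I/(mgd)) = 2π√(0.6051/(3.48 × 9.83 × 0.323)) = 1.47 s.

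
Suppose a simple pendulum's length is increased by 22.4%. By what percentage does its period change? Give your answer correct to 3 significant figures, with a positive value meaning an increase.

T ∝ √L, so T'/T = √(1.224) = 1.106.
Percentage change in T = (1.106 − 1) × 100% = 10.6%.

10.6%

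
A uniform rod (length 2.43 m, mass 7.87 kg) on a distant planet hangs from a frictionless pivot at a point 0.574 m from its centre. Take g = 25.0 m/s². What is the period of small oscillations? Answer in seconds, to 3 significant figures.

1.50 s

For a physical pendulum T = 2π√(I/(mgd)), with d = 0.5740 m from pivot to centre of mass.
I_cm = mL²/12 = 7.87 × 2.43²/12 = 3.873 kg·m²; I = I_cm + md² = 3.873 + 7.87 × 0.5740² = 6.466 kg·m².
T = 2π√(6.466/(7.87 × 25.0 × 0.5740)) = 1.50 s.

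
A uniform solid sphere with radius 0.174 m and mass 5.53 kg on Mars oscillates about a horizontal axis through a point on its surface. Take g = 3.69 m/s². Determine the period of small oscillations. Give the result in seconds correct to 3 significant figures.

I_cm = (2/5)mr² = 0.06697 kg·m². The pivot is at distance d = 0.174 m from the centre of mass.
By the parallel-axis theorem, I = I_cm + md² = 0.06697 + 0.1674 = 0.2344 kg·m².
T = 2π√(I/(mgd)) = 2π√(0.2344/(5.53 × 3.69 × 0.174)) = 1.61 s.

1.61 s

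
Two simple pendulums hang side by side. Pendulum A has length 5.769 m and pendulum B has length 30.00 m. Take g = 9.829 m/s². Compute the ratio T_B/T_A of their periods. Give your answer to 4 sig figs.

2.280

T ∝ √L, so T_B/T_A = √(L_B/L_A) = √(30.00/5.769) = 2.280.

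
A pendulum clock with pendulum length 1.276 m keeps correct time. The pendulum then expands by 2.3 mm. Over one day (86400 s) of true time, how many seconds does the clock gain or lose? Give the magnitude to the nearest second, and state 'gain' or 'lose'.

T ∝ √L, so T'/T = √(1.27830/1.276) = 1.00090.
In 86400 s of true time the clock registers 86400/1.00090 = 86322.2 s, so it loses 78 s.

lose 78 s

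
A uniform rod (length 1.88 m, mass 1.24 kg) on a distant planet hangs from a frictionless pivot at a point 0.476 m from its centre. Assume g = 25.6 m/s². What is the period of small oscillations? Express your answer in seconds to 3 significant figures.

For a physical pendulum T = 2π√(I/(mgd)), with d = 0.4760 m from pivot to centre of mass.
I_cm = mL²/12 = 1.24 × 1.88²/12 = 0.3652 kg·m²; I = I_cm + md² = 0.3652 + 1.24 × 0.4760² = 0.6462 kg·m².
T = 2π√(0.6462/(1.24 × 25.6 × 0.4760)) = 1.30 s.

1.30 s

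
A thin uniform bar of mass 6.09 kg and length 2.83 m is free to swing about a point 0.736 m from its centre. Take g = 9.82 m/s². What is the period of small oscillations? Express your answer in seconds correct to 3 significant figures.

2.57 s

For a physical pendulum T = 2π√(I/(mgd)), with d = 0.7360 m from pivot to centre of mass.
I_cm = mL²/12 = 6.09 × 2.83²/12 = 4.065 kg·m²; I = I_cm + md² = 4.065 + 6.09 × 0.7360² = 7.363 kg·m².
T = 2π√(7.363/(6.09 × 9.82 × 0.7360)) = 2.57 s.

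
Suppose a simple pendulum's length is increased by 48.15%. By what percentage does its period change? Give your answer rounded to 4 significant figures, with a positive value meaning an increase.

T ∝ √L, so T'/T = √(1.4815) = 1.2172.
Percentage change in T = (1.2172 − 1) × 100% = 21.72%.

21.72%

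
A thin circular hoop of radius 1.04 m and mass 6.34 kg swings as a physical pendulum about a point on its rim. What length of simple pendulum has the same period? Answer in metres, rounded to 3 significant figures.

The equivalent simple-pendulum length is L_eq = I/(md), where I is about the pivot and d = 1.040 m.
I_cm = mR² = 6.857 kg·m², so I = I_cm + md² = 6.857 + 6.857 = 13.71 kg·m².
L_eq = 13.71/(6.34 × 1.040) = 2.08 m.

2.08 m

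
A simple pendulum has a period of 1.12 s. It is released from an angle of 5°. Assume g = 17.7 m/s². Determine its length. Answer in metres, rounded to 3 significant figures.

0.562 m

From T = 2π√(L/g), L = gT²/(4π²) = 17.7 × 1.120²/(4π²) = 0.562 m.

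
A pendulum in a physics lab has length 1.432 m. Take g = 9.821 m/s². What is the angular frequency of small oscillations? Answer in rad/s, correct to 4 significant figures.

2.619 rad/s

ω = √(g/L) = √(9.821/1.432) = 2.619 rad/s.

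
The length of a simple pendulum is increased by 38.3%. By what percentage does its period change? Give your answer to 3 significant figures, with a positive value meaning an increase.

17.6%

T ∝ √L, so T'/T = √(1.383) = 1.176.
Percentage change in T = (1.176 − 1) × 100% = 17.6%.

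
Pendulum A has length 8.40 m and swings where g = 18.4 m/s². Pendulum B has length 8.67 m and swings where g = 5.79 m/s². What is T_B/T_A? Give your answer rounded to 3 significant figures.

1.81

T = 2π√(L/g), so T_B/T_A = √((L_B/g_B)/(L_A/g_A)) = √((8.67/5.79)/(8.40/18.4)) = 1.81.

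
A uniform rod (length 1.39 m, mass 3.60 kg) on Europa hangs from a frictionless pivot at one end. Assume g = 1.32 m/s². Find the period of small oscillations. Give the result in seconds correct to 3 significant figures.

For a physical pendulum T = 2π√(I/(mgd)), with d = 0.6950 m from pivot to centre of mass.
I_cm = mL²/12 = 3.60 × 1.39²/12 = 0.5796 kg·m²; I = I_cm + md² = 0.5796 + 3.60 × 0.6950² = 2.319 kg·m².
T = 2π√(2.319/(3.60 × 1.32 × 0.6950)) = 5.26 s.

5.26 s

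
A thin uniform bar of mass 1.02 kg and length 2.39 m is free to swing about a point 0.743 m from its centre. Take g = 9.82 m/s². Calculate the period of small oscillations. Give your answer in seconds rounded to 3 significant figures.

For a physical pendulum T = 2π√(I/(mgd)), with d = 0.7430 m from pivot to centre of mass.
I_cm = mL²/12 = 1.02 × 2.39²/12 = 0.4855 kg·m²; I = I_cm + md² = 0.4855 + 1.02 × 0.7430² = 1.049 kg·m².
T = 2π√(1.049/(1.02 × 9.82 × 0.7430)) = 2.36 s.

2.36 s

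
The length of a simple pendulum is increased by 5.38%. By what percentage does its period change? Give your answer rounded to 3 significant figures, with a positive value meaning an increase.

T ∝ √L, so T'/T = √(1.054) = 1.027.
Percentage change in T = (1.027 − 1) × 100% = 2.65%.

2.65%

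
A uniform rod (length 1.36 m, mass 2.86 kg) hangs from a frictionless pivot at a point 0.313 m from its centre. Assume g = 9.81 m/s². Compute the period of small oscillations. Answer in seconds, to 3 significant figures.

For a physical pendulum T = 2π√(I/(mgd)), with d = 0.3130 m from pivot to centre of mass.
I_cm = mL²/12 = 2.86 × 1.36²/12 = 0.4408 kg·m²; I = I_cm + md² = 0.4408 + 2.86 × 0.3130² = 0.7210 kg·m².
T = 2π√(0.7210/(2.86 × 9.81 × 0.3130)) = 1.80 s.

1.80 s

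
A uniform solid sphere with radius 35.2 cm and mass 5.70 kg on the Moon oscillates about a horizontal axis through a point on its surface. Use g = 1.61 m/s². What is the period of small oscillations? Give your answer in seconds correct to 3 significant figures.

I_cm = (2/5)mr² = 0.2825 kg·m². The pivot is at distance d = 0.352 m from the centre of mass.
By the parallel-axis theorem, I = I_cm + md² = 0.2825 + 0.7063 = 0.9888 kg·m².
T = 2π√(I/(mgd)) = 2π√(0.9888/(5.70 × 1.61 × 0.352)) = 3.48 s.

3.48 s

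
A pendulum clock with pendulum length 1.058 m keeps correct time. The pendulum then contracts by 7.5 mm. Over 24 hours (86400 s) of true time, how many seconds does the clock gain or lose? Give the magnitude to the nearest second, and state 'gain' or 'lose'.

gain 308 s

T ∝ √L, so T'/T = √(1.05050/1.058) = 0.996449.
In 86400 s of true time the clock registers 86400/0.996449 = 86707.9 s, so it gains 308 s.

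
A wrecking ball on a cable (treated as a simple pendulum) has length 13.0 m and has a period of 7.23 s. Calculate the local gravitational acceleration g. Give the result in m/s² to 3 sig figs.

9.82 m/s²

From T = 2π√(L/g), g = 4π²L/T² = 4π² × 13.0/7.230² = 9.82 m/s².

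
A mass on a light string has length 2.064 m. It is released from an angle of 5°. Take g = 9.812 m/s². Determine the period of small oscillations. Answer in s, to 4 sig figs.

2.882 s

T = 2π√(L/g) = 2π√(2.064/9.812) = 2π × 0.45864 = 2.882 s.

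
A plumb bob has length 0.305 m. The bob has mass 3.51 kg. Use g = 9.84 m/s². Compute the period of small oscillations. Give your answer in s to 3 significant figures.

1.11 s

T = 2π√(L/g) = 2π√(0.305/9.84) = 2π × 0.1761 = 1.11 s.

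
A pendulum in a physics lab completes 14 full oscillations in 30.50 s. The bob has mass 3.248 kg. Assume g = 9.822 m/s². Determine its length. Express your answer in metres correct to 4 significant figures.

1.181 m

T = 30.50/14 = 2.1786 s.
From T = 2π√(L/g), L = gT²/(4π²) = 9.822 × 2.1786²/(4π²) = 1.181 m.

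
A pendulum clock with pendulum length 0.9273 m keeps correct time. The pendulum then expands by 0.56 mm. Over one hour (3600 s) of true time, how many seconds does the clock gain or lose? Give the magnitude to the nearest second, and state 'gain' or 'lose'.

T ∝ √L, so T'/T = √(0.92786/0.9273) = 1.00030.
In 3600 s of true time the clock registers 3600/1.00030 = 3598.9 s, so it loses 1 s.

lose 1 s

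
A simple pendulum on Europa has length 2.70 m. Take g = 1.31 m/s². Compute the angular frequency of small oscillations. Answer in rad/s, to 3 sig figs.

0.697 rad/s

ω = √(g/L) = √(1.31/2.70) = 0.697 rad/s.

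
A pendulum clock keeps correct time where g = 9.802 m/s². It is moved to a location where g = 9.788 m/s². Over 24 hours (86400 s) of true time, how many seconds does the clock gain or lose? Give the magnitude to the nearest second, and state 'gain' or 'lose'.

The clock's period scales as T ∝ 1/√g, so T'/T = √(9.802/9.788) = 1.00071.
In 86400 s of true time the clock registers 86400/1.00071 = 86338.3 s, so it loses 62 s.

lose 62 s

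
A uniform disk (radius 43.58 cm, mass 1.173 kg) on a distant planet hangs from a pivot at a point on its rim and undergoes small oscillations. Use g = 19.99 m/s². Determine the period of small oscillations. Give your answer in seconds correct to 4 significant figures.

I_cm = ½mr² = 0.11139 kg·m². The pivot is at distance d = 0.4358 m from the centre of mass.
By the parallel-axis theorem, I = I_cm + md² = 0.11139 + 0.22278 = 0.33417 kg·m².
T = 2π√(I/(mgd)) = 2π√(0.33417/(1.173 × 19.99 × 0.4358)) = 1.136 s.

1.136 s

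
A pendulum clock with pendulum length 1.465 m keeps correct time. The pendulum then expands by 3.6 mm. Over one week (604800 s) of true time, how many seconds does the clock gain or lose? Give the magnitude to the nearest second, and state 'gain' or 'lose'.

lose 742 s

T ∝ √L, so T'/T = √(1.46860/1.465) = 1.00123.
In 604800 s of true time the clock registers 604800/1.00123 = 604058.3 s, so it loses 742 s.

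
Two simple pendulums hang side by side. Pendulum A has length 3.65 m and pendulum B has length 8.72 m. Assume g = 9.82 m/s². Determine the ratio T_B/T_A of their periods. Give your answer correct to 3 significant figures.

1.55

T ∝ √L, so T_B/T_A = √(L_B/L_A) = √(8.72/3.65) = 1.55.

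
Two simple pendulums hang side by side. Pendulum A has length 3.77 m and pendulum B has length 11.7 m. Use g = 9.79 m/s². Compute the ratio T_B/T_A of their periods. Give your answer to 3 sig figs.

T ∝ √L, so T_B/T_A = √(L_B/L_A) = √(11.7/3.77) = 1.76.

1.76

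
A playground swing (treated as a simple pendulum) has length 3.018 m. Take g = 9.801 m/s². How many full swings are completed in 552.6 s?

158

T = 2π√(L/g) = 2π√(3.018/9.801) = 3.4866 s.
Number of complete oscillations = ⌊552.6/3.4866⌋ = ⌊158.49⌋ = 158.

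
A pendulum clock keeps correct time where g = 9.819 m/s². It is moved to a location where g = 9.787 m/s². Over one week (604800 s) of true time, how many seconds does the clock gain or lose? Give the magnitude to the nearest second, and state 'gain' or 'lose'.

The clock's period scales as T ∝ 1/√g, so T'/T = √(9.819/9.787) = 1.00163.
In 604800 s of true time the clock registers 604800/1.00163 = 603813.7 s, so it loses 986 s.

lose 986 s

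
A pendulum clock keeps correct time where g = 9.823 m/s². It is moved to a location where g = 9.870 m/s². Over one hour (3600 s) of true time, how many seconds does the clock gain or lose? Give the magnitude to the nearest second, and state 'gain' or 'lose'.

The clock's period scales as T ∝ 1/√g, so T'/T = √(9.823/9.870) = 0.997616.
In 3600 s of true time the clock registers 3600/0.997616 = 3608.6 s, so it gains 9 s.

gain 9 s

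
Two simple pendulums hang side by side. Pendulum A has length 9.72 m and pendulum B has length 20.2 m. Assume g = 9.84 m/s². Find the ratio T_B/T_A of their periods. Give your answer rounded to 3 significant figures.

T ∝ √L, so T_B/T_A = √(L_B/L_A) = √(20.2/9.72) = 1.44.

1.44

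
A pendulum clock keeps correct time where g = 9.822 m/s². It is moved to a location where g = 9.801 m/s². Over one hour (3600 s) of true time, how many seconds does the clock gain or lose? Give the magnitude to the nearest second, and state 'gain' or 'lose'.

The clock's period scales as T ∝ 1/√g, so T'/T = √(9.822/9.801) = 1.00107.
In 3600 s of true time the clock registers 3600/1.00107 = 3596.1 s, so it loses 4 s.

lose 4 s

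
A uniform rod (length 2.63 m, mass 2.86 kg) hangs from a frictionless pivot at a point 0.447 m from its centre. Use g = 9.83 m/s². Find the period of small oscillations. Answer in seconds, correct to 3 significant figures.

For a physical pendulum T = 2π√(I/(mgd)), with d = 0.4470 m from pivot to centre of mass.
I_cm = mL²/12 = 2.86 × 2.63²/12 = 1.649 kg·m²; I = I_cm + md² = 1.649 + 2.86 × 0.4470² = 2.220 kg·m².
T = 2π√(2.220/(2.86 × 9.83 × 0.4470)) = 2.64 s.

2.64 s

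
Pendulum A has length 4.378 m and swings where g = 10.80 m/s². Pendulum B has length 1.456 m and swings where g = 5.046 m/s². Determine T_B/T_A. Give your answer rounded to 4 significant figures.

T = 2π√(L/g), so T_B/T_A = √((L_B/g_B)/(L_A/g_A)) = √((1.456/5.046)/(4.378/10.80)) = 0.8437.

0.8437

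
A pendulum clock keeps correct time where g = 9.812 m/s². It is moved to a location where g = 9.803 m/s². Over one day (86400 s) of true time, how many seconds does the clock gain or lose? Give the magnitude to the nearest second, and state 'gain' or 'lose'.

lose 40 s

The clock's period scales as T ∝ 1/√g, so T'/T = √(9.812/9.803) = 1.00046.
In 86400 s of true time the clock registers 86400/1.00046 = 86360.4 s, so it loses 40 s.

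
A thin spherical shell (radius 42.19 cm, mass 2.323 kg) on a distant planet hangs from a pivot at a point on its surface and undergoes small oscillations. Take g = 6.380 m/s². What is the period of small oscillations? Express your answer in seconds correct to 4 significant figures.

2.086 s

I_cm = (2/3)mr² = 0.27566 kg·m². The pivot is at distance d = 0.4219 m from the centre of mass.
By the parallel-axis theorem, I = I_cm + md² = 0.27566 + 0.41349 = 0.68916 kg·m².
T = 2π√(I/(mgd)) = 2π√(0.68916/(2.323 × 6.380 × 0.4219)) = 2.086 s.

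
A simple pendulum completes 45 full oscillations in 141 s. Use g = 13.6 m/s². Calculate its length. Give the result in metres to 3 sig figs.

3.38 m

T = 141/45 = 3.133 s.
From T = 2π√(L/g), L = gT²/(4π²) = 13.6 × 3.133²/(4π²) = 3.38 m.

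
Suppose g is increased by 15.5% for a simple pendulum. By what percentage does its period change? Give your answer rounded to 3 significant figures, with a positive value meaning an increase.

-6.95%

T ∝ 1/√g, so T'/T = 1/√(1.155) = 0.9305.
Percentage change in T = (0.9305 − 1) × 100% = -6.95%.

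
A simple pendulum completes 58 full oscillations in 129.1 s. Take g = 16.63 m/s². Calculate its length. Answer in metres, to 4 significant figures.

2.087 m

T = 129.1/58 = 2.2259 s.
From T = 2π√(L/g), L = gT²/(4π²) = 16.63 × 2.2259²/(4π²) = 2.087 m.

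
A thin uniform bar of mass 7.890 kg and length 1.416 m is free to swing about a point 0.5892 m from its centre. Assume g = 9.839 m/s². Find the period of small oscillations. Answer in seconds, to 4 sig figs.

For a physical pendulum T = 2π√(I/(mgd)), with d = 0.58920 m from pivot to centre of mass.
I_cm = mL²/12 = 7.890 × 1.416²/12 = 1.3183 kg·m²; I = I_cm + md² = 1.3183 + 7.890 × 0.58920² = 4.0574 kg·m².
T = 2π√(4.0574/(7.890 × 9.839 × 0.58920)) = 1.871 s.

1.871 s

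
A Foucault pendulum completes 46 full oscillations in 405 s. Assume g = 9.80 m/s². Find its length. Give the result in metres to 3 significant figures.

19.2 m

T = 405/46 = 8.804 s.
From T = 2π√(L/g), L = gT²/(4π²) = 9.80 × 8.804²/(4π²) = 19.2 m.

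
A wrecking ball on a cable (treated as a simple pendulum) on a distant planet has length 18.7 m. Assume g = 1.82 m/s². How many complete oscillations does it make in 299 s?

T = 2π√(L/g) = 2π√(18.7/1.82) = 20.14 s.
Number of complete oscillations = ⌊299/20.14⌋ = ⌊14.85⌋ = 14.

14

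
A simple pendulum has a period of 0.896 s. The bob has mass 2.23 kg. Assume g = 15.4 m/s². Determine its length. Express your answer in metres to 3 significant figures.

0.313 m

From T = 2π√(L/g), L = gT²/(4π²) = 15.4 × 0.8960²/(4π²) = 0.313 m.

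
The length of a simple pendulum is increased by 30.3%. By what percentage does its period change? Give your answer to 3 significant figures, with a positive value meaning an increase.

T ∝ √L, so T'/T = √(1.303) = 1.141.
Percentage change in T = (1.141 − 1) × 100% = 14.1%.

14.1%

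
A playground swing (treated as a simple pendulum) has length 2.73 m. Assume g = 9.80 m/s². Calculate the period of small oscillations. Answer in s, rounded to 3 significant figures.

T = 2π√(L/g) = 2π√(2.73/9.80) = 2π × 0.5278 = 3.32 s.

3.32 s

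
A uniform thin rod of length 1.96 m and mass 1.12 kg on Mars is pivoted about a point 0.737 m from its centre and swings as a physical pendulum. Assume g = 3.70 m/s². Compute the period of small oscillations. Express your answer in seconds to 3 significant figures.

3.54 s

For a physical pendulum T = 2π√(I/(mgd)), with d = 0.7370 m from pivot to centre of mass.
I_cm = mL²/12 = 1.12 × 1.96²/12 = 0.3585 kg·m²; I = I_cm + md² = 0.3585 + 1.12 × 0.7370² = 0.9669 kg·m².
T = 2π√(0.9669/(1.12 × 3.70 × 0.7370)) = 3.54 s.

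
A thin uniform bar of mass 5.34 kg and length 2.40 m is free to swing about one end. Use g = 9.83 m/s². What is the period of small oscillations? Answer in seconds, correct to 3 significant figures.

2.53 s

For a physical pendulum T = 2π√(I/(mgd)), with d = 1.200 m from pivot to centre of mass.
I_cm = mL²/12 = 5.34 × 2.40²/12 = 2.563 kg·m²; I = I_cm + md² = 2.563 + 5.34 × 1.200² = 10.25 kg·m².
T = 2π√(10.25/(5.34 × 9.83 × 1.200)) = 2.53 s.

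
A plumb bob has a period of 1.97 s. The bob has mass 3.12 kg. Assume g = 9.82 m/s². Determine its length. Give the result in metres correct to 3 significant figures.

From T = 2π√(L/g), L = gT²/(4π²) = 9.82 × 1.970²/(4π²) = 0.965 m.

0.965 m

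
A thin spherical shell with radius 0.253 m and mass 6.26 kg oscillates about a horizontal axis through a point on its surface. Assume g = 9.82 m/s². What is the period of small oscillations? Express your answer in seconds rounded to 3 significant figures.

1.30 s

I_cm = (2/3)mr² = 0.2671 kg·m². The pivot is at distance d = 0.253 m from the centre of mass.
By the parallel-axis theorem, I = I_cm + md² = 0.2671 + 0.4007 = 0.6678 kg·m².
T = 2π√(I/(mgd)) = 2π√(0.6678/(6.26 × 9.82 × 0.253)) = 1.30 s.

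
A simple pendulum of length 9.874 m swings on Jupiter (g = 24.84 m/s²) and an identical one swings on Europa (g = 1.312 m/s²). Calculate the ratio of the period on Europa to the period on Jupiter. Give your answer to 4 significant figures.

4.351

T ∝ 1/√g, so T₂/T₁ = √(g₁/g₂) = √(24.84/1.312) = 4.351.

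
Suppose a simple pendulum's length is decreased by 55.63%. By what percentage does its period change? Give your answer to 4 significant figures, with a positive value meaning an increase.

-33.39%

T ∝ √L, so T'/T = √(0.44370) = 0.66611.
Percentage change in T = (0.66611 − 1) × 100% = -33.39%.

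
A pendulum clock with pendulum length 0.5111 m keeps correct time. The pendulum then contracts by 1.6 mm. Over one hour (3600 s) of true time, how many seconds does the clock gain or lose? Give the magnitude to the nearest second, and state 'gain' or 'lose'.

gain 6 s

T ∝ √L, so T'/T = √(0.50950/0.5111) = 0.998434.
In 3600 s of true time the clock registers 3600/0.998434 = 3605.6 s, so it gains 6 s.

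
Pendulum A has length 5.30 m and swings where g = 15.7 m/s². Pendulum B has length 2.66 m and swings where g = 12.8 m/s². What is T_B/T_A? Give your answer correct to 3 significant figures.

T = 2π√(L/g), so T_B/T_A = √((L_B/g_B)/(L_A/g_A)) = √((2.66/12.8)/(5.30/15.7)) = 0.785.

0.785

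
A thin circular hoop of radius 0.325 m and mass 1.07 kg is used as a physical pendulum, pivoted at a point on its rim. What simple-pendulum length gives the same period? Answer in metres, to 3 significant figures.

The equivalent simple-pendulum length is L_eq = I/(md), where I is about the pivot and d = 0.3250 m.
I_cm = mR² = 0.1130 kg·m², so I = I_cm + md² = 0.1130 + 0.1130 = 0.2260 kg·m².
L_eq = 0.2260/(1.07 × 0.3250) = 0.650 m.

0.650 m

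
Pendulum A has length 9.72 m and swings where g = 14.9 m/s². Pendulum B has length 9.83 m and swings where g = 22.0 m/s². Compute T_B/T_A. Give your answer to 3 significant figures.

T = 2π√(L/g), so T_B/T_A = √((L_B/g_B)/(L_A/g_A)) = √((9.83/22.0)/(9.72/14.9)) = 0.828.

0.828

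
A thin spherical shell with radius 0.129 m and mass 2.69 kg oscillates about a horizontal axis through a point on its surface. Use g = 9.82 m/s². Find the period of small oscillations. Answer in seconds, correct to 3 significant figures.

I_cm = (2/3)mr² = 0.02984 kg·m². The pivot is at distance d = 0.129 m from the centre of mass.
By the parallel-axis theorem, I = I_cm + md² = 0.02984 + 0.04476 = 0.07461 kg·m².
T = 2π√(I/(mgd)) = 2π√(0.07461/(2.69 × 9.82 × 0.129)) = 0.930 s.

0.930 s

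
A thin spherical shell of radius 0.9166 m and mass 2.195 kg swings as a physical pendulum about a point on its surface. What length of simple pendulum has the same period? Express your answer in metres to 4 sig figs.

The equivalent simple-pendulum length is L_eq = I/(md), where I is about the pivot and d = 0.91660 m.
I_cm = (2/3)mR² = 1.2294 kg·m², so I = I_cm + md² = 1.2294 + 1.8441 = 3.0736 kg·m².
L_eq = 3.0736/(2.195 × 0.91660) = 1.528 m.

1.528 m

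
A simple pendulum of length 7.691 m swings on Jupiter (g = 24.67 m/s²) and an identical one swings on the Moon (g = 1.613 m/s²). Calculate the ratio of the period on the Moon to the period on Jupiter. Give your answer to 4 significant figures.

3.911

T ∝ 1/√g, so T₂/T₁ = √(g₁/g₂) = √(24.67/1.613) = 3.911.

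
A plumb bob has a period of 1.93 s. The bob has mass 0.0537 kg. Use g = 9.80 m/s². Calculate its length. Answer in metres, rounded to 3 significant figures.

0.925 m

From T = 2π√(L/g), L = gT²/(4π²) = 9.80 × 1.930²/(4π²) = 0.925 m.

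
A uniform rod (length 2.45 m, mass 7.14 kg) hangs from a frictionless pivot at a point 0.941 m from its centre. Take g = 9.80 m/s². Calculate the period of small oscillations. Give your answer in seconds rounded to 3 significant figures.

For a physical pendulum T = 2π√(I/(mgd)), with d = 0.9410 m from pivot to centre of mass.
I_cm = mL²/12 = 7.14 × 2.45²/12 = 3.571 kg·m²; I = I_cm + md² = 3.571 + 7.14 × 0.9410² = 9.894 kg·m².
T = 2π√(9.894/(7.14 × 9.80 × 0.9410)) = 2.44 s.

2.44 s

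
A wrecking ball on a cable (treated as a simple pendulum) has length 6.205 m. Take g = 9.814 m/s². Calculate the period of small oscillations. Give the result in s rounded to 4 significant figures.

T = 2π√(L/g) = 2π√(6.205/9.814) = 2π × 0.79515 = 4.996 s.

4.996 s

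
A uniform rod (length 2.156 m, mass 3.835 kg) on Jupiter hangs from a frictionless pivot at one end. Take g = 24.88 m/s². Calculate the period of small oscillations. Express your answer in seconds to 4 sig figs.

For a physical pendulum T = 2π√(I/(mgd)), with d = 1.0780 m from pivot to centre of mass.
I_cm = mL²/12 = 3.835 × 2.156²/12 = 1.4855 kg·m²; I = I_cm + md² = 1.4855 + 3.835 × 1.0780² = 5.9421 kg·m².
T = 2π√(5.9421/(3.835 × 24.88 × 1.0780)) = 1.510 s.

1.510 s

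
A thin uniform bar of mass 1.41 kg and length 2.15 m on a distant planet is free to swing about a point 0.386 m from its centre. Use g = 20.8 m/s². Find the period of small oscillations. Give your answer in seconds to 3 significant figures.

For a physical pendulum T = 2π√(I/(mgd)), with d = 0.3860 m from pivot to centre of mass.
I_cm = mL²/12 = 1.41 × 2.15²/12 = 0.5431 kg·m²; I = I_cm + md² = 0.5431 + 1.41 × 0.3860² = 0.7532 kg·m².
T = 2π√(0.7532/(1.41 × 20.8 × 0.3860)) = 1.62 s.

1.62 s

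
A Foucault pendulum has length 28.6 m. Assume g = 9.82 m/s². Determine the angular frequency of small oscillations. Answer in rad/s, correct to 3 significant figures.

0.586 rad/s

ω = √(g/L) = √(9.82/28.6) = 0.586 rad/s.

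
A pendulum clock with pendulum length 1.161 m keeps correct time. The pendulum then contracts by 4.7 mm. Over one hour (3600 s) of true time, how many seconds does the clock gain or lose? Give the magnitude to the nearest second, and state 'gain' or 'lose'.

gain 7 s

T ∝ √L, so T'/T = √(1.15630/1.161) = 0.997974.
In 3600 s of true time the clock registers 3600/0.997974 = 3607.3 s, so it gains 7 s.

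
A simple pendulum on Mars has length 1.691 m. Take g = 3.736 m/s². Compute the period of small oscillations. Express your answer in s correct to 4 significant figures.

T = 2π√(L/g) = 2π√(1.691/3.736) = 2π × 0.67277 = 4.227 s.

4.227 s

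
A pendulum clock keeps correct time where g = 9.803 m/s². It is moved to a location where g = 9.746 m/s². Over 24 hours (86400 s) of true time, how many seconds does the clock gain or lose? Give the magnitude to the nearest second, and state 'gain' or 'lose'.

lose 252 s

The clock's period scales as T ∝ 1/√g, so T'/T = √(9.803/9.746) = 1.00292.
In 86400 s of true time the clock registers 86400/1.00292 = 86148.4 s, so it loses 252 s.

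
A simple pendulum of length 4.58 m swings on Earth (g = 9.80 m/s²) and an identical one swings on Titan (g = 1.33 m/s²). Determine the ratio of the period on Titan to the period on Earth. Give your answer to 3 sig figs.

2.71

T ∝ 1/√g, so T₂/T₁ = √(g₁/g₂) = √(9.80/1.33) = 2.71.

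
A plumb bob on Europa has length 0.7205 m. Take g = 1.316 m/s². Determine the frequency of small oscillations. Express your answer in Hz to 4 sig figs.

T = 2π√(L/g) = 2π√(0.7205/1.316) = 4.6491 s, so f = 1/T = 0.2151 Hz.

0.2151 Hz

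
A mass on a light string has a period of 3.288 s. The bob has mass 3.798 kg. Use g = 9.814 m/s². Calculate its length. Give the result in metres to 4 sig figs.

2.688 m

From T = 2π√(L/g), L = gT²/(4π²) = 9.814 × 3.2880²/(4π²) = 2.688 m.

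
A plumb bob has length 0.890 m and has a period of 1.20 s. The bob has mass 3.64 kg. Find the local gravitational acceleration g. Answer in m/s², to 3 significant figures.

24.4 m/s²

From T = 2π√(L/g), g = 4π²L/T² = 4π² × 0.890/1.200² = 24.4 m/s².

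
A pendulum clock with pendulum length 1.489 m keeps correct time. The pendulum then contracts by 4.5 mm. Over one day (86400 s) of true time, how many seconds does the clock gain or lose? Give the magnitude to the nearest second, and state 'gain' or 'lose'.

T ∝ √L, so T'/T = √(1.48450/1.489) = 0.998488.
In 86400 s of true time the clock registers 86400/0.998488 = 86530.9 s, so it gains 131 s.

gain 131 s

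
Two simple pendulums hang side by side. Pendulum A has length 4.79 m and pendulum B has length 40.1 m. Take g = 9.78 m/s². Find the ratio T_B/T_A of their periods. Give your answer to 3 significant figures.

2.89

T ∝ √L, so T_B/T_A = √(L_B/L_A) = √(40.1/4.79) = 2.89.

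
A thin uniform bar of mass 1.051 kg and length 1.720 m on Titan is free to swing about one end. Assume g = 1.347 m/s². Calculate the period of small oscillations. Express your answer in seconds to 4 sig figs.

For a physical pendulum T = 2π√(I/(mgd)), with d = 0.86000 m from pivot to centre of mass.
I_cm = mL²/12 = 1.051 × 1.720²/12 = 0.25911 kg·m²; I = I_cm + md² = 0.25911 + 1.051 × 0.86000² = 1.0364 kg·m².
T = 2π√(1.0364/(1.051 × 1.347 × 0.86000)) = 5.797 s.

5.797 s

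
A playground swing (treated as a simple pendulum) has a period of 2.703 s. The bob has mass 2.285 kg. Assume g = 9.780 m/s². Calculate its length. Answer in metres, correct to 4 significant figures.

1.810 m

From T = 2π√(L/g), L = gT²/(4π²) = 9.780 × 2.7030²/(4π²) = 1.810 m.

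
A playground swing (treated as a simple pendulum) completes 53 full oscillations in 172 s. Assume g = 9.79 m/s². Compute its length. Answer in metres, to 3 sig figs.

2.61 m

T = 172/53 = 3.245 s.
From T = 2π√(L/g), L = gT²/(4π²) = 9.79 × 3.245²/(4π²) = 2.61 m.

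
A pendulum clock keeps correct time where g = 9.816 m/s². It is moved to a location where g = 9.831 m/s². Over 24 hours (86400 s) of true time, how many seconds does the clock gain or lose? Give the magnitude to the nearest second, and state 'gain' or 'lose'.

The clock's period scales as T ∝ 1/√g, so T'/T = √(9.816/9.831) = 0.999237.
In 86400 s of true time the clock registers 86400/0.999237 = 86466.0 s, so it gains 66 s.

gain 66 s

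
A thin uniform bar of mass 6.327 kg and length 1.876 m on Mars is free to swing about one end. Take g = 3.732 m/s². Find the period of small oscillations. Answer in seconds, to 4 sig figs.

For a physical pendulum T = 2π√(I/(mgd)), with d = 0.93800 m from pivot to centre of mass.
I_cm = mL²/12 = 6.327 × 1.876²/12 = 1.8556 kg·m²; I = I_cm + md² = 1.8556 + 6.327 × 0.93800² = 7.4224 kg·m².
T = 2π√(7.4224/(6.327 × 3.732 × 0.93800)) = 3.637 s.

3.637 s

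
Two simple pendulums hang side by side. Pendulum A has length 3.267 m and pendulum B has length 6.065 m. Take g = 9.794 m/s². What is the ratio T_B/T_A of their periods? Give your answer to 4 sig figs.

T ∝ √L, so T_B/T_A = √(L_B/L_A) = √(6.065/3.267) = 1.363.

1.363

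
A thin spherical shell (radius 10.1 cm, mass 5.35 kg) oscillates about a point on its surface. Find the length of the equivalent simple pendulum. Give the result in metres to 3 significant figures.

The equivalent simple-pendulum length is L_eq = I/(md), where I is about the pivot and d = 0.1010 m.
I_cm = (2/3)mR² = 0.03638 kg·m², so I = I_cm + md² = 0.03638 + 0.05458 = 0.09096 kg·m².
L_eq = 0.09096/(5.35 × 0.1010) = 0.168 m.

0.168 m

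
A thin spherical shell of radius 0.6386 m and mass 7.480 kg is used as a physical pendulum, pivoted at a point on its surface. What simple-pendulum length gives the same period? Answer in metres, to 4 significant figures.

The equivalent simple-pendulum length is L_eq = I/(md), where I is about the pivot and d = 0.63860 m.
I_cm = (2/3)mR² = 2.0336 kg·m², so I = I_cm + md² = 2.0336 + 3.0504 = 5.0840 kg·m².
L_eq = 5.0840/(7.480 × 0.63860) = 1.064 m.

1.064 m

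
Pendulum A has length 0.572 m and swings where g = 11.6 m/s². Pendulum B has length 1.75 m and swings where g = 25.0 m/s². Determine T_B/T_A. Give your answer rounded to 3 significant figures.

1.19

T = 2π√(L/g), so T_B/T_A = √((L_B/g_B)/(L_A/g_A)) = √((1.75/25.0)/(0.572/11.6)) = 1.19.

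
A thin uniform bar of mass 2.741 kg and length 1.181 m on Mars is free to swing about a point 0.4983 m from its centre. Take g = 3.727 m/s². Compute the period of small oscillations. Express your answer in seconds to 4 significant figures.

For a physical pendulum T = 2π√(I/(mgd)), with d = 0.49830 m from pivot to centre of mass.
I_cm = mL²/12 = 2.741 × 1.181²/12 = 0.31859 kg·m²; I = I_cm + md² = 0.31859 + 2.741 × 0.49830² = 0.99918 kg·m².
T = 2π√(0.99918/(2.741 × 3.727 × 0.49830)) = 2.784 s.

2.784 s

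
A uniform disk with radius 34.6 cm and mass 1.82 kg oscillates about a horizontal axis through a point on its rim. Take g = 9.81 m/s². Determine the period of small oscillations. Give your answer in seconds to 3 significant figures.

I_cm = ½mr² = 0.1089 kg·m². The pivot is at distance d = 0.346 m from the centre of mass.
By the parallel-axis theorem, I = I_cm + md² = 0.1089 + 0.2179 = 0.3268 kg·m².
T = 2π√(I/(mgd)) = 2π√(0.3268/(1.82 × 9.81 × 0.346)) = 1.45 s.

1.45 s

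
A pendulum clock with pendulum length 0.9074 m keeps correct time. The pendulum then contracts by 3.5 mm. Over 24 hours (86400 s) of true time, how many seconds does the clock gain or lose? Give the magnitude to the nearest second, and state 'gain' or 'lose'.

T ∝ √L, so T'/T = √(0.90390/0.9074) = 0.998070.
In 86400 s of true time the clock registers 86400/0.998070 = 86567.1 s, so it gains 167 s.

gain 167 s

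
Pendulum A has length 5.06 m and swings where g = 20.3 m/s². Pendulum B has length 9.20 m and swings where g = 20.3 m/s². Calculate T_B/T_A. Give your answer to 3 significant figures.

T = 2π√(L/g), so T_B/T_A = √((L_B/g_B)/(L_A/g_A)) = √((9.20/20.3)/(5.06/20.3)) = 1.35.

1.35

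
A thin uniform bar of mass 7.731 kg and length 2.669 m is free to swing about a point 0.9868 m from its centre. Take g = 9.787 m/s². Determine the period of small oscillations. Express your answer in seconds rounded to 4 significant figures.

2.531 s

For a physical pendulum T = 2π√(I/(mgd)), with d = 0.98680 m from pivot to centre of mass.
I_cm = mL²/12 = 7.731 × 2.669²/12 = 4.5894 kg·m²; I = I_cm + md² = 4.5894 + 7.731 × 0.98680² = 12.118 kg·m².
T = 2π√(12.118/(7.731 × 9.787 × 0.98680)) = 2.531 s.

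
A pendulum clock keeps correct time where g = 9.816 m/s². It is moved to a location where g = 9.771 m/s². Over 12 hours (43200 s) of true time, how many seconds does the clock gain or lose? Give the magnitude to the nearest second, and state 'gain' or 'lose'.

The clock's period scales as T ∝ 1/√g, so T'/T = √(9.816/9.771) = 1.00230.
In 43200 s of true time the clock registers 43200/1.00230 = 43100.9 s, so it loses 99 s.

lose 99 s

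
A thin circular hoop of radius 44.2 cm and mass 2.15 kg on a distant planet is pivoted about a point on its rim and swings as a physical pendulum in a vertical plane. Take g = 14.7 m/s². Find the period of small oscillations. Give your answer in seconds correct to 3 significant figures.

1.54 s

I_cm = mr² = 0.4200 kg·m². The pivot is at distance d = 0.442 m from the centre of mass.
By the parallel-axis theorem, I = I_cm + md² = 0.4200 + 0.4200 = 0.8401 kg·m².
T = 2π√(I/(mgd)) = 2π√(0.8401/(2.15 × 14.7 × 0.442)) = 1.54 s.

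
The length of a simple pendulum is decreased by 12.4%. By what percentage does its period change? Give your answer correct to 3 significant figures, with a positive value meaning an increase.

T ∝ √L, so T'/T = √(0.8760) = 0.9359.
Percentage change in T = (0.9359 − 1) × 100% = -6.41%.

-6.41%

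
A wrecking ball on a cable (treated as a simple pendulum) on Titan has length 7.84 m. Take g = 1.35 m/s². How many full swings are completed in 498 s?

32

T = 2π√(L/g) = 2π√(7.84/1.35) = 15.14 s.
Number of complete oscillations = ⌊498/15.14⌋ = ⌊32.89⌋ = 32.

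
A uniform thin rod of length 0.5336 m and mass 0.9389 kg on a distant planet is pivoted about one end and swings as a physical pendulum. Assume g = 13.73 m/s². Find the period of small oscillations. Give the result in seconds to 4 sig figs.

For a physical pendulum T = 2π√(I/(mgd)), with d = 0.26680 m from pivot to centre of mass.
I_cm = mL²/12 = 0.9389 × 0.5336²/12 = 0.022278 kg·m²; I = I_cm + md² = 0.022278 + 0.9389 × 0.26680² = 0.089111 kg·m².
T = 2π√(0.089111/(0.9389 × 13.73 × 0.26680)) = 1.011 s.

1.011 s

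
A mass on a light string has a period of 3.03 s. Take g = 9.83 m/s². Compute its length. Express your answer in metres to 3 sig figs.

From T = 2π√(L/g), L = gT²/(4π²) = 9.83 × 3.030²/(4π²) = 2.29 m.

2.29 m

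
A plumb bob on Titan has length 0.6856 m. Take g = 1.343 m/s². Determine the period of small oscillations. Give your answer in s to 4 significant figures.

T = 2π√(L/g) = 2π√(0.6856/1.343) = 2π × 0.71449 = 4.489 s.

4.489 s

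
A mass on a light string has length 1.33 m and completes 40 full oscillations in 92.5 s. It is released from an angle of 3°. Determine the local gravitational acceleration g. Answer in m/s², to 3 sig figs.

9.82 m/s²

T = 92.5/40 = 2.312 s.
From T = 2π√(L/g), g = 4π²L/T² = 4π² × 1.33/2.312² = 9.82 m/s².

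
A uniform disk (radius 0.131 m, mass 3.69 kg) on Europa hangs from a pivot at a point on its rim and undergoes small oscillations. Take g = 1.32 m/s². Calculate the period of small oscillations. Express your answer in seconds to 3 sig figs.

I_cm = ½mr² = 0.03166 kg·m². The pivot is at distance d = 0.131 m from the centre of mass.
By the parallel-axis theorem, I = I_cm + md² = 0.03166 + 0.06332 = 0.09499 kg·m².
T = 2π√(I/(mgd)) = 2π√(0.09499/(3.69 × 1.32 × 0.131)) = 2.42 s.

2.42 s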